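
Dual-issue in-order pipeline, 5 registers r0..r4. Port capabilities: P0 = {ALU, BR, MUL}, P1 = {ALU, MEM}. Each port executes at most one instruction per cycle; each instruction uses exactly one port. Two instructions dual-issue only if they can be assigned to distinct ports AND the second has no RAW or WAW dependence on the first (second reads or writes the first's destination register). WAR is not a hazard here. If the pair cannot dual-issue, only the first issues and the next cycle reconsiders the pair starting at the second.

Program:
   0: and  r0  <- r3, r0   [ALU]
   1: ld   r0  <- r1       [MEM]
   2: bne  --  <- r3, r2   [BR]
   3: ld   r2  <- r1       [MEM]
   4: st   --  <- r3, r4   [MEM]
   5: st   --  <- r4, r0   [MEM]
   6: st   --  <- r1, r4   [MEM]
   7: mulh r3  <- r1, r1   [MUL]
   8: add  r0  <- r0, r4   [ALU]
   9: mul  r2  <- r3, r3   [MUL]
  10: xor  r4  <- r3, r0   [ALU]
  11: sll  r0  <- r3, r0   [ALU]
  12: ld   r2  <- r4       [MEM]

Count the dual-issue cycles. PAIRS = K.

t=0 i0:and.ALU ; WAW r0
t=1 i1&i2:ld.MEM/bne.BR ; dual
t=2 i3:ld.MEM ; no-port MEM/MEM
t=3 i4:st.MEM ; no-port MEM/MEM
t=4 i5:st.MEM ; no-port MEM/MEM
t=5 i6&i7:st.MEM/mulh.MUL ; dual
t=6 i8&i9:add.ALU/mul.MUL ; dual
t=7 i10&i11:xor.ALU/sll.ALU ; dual
t=8 i12:ld.MEM ; tail

PAIRS = 4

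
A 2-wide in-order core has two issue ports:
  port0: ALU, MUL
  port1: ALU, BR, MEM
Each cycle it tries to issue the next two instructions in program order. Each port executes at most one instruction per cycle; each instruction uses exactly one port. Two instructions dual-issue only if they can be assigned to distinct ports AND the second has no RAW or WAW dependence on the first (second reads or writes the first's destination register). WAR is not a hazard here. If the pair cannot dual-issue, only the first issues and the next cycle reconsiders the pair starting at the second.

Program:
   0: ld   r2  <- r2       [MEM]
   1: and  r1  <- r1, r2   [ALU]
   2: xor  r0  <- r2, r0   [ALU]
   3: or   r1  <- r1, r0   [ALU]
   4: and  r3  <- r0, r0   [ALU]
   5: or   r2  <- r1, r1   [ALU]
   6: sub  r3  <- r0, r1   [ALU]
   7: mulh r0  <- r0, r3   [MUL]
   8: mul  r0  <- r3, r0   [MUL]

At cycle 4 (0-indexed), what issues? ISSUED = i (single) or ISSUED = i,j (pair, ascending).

ISSUED = 7

c0: i0 ld.MEM  RAW r2
c1: i1/i2 and.ALU;xor.ALU  dual
c2: i3/i4 or.ALU;and.ALU  dual
c3: i5/i6 or.ALU;sub.ALU  dual
c4: i7 mulh.MUL  no-port MUL/MUL
c5: i8 mul.MUL  tail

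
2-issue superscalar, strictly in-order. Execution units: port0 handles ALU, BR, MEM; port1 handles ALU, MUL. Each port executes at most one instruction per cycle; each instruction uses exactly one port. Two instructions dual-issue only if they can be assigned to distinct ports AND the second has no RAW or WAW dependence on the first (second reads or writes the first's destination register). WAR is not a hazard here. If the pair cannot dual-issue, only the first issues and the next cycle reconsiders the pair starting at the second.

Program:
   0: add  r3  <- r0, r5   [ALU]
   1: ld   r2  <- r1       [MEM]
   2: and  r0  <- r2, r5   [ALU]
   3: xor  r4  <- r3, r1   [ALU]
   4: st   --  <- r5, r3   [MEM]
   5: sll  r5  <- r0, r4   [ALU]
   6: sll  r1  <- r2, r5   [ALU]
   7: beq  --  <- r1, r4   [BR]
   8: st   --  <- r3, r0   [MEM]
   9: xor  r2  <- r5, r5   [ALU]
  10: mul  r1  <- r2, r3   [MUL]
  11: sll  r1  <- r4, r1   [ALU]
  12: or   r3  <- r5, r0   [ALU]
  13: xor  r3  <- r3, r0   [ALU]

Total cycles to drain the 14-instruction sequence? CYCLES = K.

CYCLES = 9

[0] i0,i1  add+ld  -- dual
[1] i2,i3  and+xor  -- dual
[2] i4,i5  st+sll  -- dual
[3] i6  sll  -- RAW r1
[4] i7  beq  -- no-port BR/MEM
[5] i8,i9  st+xor  -- dual
[6] i10  mul  -- RAW+WAW r1
[7] i11,i12  sll+or  -- dual
[8] i13  xor  -- tail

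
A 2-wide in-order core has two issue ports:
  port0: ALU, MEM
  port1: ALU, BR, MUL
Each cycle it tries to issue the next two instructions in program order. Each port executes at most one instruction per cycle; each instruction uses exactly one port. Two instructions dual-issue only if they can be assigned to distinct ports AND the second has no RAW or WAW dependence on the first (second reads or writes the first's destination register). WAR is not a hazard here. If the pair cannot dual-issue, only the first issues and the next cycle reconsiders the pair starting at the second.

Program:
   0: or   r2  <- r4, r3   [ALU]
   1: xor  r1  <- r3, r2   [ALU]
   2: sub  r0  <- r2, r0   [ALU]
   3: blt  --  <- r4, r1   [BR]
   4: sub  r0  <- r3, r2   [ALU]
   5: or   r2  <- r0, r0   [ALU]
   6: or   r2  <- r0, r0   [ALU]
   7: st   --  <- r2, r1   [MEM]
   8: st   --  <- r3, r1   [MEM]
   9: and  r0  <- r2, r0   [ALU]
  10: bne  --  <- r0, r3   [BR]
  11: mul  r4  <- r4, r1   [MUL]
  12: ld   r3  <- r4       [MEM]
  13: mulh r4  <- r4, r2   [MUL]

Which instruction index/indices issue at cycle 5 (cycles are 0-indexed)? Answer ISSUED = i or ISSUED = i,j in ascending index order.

[0] i0  or  -- RAW r2
[1] i1/i2  xor sub  -- pair
[2] i3/i4  blt sub  -- pair
[3] i5  or  -- WAW r2
[4] i6  or  -- RAW r2
[5] i7  st  -- no-port MEM/MEM
[6] i8/i9  st and  -- pair
[7] i10  bne  -- no-port BR/MUL
[8] i11  mul  -- RAW r4
[9] i12/i13  ld mulh  -- pair

ISSUED = 7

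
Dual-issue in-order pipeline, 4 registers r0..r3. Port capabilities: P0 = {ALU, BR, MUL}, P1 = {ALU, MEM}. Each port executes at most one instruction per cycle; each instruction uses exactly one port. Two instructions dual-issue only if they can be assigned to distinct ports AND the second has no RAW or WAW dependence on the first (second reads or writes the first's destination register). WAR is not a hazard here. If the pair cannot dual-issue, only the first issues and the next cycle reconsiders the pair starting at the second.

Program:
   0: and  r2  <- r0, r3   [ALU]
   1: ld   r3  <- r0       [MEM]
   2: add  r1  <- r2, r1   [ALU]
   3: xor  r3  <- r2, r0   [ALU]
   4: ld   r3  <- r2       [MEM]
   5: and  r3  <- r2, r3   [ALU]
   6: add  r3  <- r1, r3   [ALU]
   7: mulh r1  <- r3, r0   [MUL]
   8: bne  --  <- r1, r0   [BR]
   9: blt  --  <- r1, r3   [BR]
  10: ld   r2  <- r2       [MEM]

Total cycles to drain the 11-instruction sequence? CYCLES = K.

CYCLES = 8

0. and ld @i0+i1  | 2-wide
1. add xor @i2+i3  | 2-wide
2. ld @i4  | RAW+WAW r3
3. and @i5  | RAW+WAW r3
4. add @i6  | RAW r3
5. mulh @i7  | no-port MUL/BR
6. bne @i8  | no-port BR/BR
7. blt ld @i9+i10  | 2-wide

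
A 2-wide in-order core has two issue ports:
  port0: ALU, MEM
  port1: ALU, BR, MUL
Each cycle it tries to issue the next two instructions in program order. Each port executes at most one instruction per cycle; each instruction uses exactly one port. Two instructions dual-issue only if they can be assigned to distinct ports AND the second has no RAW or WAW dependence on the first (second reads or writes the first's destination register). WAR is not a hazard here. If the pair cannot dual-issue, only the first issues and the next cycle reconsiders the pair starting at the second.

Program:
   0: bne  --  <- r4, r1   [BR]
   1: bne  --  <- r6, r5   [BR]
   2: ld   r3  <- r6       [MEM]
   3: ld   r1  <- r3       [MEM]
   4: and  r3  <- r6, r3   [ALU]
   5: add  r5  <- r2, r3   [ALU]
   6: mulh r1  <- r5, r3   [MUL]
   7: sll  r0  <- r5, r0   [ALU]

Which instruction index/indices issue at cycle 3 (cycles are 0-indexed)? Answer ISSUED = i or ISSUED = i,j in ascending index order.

ISSUED = 5

t=0 i0:bne.BR ; no-port BR/BR
t=1 i1,i2:bne.BR/ld.MEM ; dual
t=2 i3,i4:ld.MEM/and.ALU ; dual
t=3 i5:add.ALU ; RAW r5
t=4 i6,i7:mulh.MUL/sll.ALU ; dual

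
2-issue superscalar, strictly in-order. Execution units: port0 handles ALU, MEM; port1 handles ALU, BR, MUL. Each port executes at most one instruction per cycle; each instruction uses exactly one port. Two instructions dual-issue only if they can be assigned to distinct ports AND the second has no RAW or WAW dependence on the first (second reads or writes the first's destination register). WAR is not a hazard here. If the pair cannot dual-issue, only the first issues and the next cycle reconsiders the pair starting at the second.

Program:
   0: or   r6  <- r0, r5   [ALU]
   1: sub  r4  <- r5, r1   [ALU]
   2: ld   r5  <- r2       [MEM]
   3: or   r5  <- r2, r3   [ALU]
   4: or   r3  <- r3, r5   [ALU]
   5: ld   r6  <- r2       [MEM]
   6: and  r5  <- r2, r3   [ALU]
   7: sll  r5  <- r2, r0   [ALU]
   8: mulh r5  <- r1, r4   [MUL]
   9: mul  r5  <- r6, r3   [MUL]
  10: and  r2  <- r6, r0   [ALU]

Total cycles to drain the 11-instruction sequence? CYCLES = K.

[0] i0/i1  or/sub  -- pair
[1] i2  ld  -- WAW r5
[2] i3  or  -- RAW r5
[3] i4/i5  or/ld  -- pair
[4] i6  and  -- WAW r5
[5] i7  sll  -- WAW r5
[6] i8  mulh  -- no-port MUL/MUL
[7] i9/i10  mul/and  -- pair

CYCLES = 8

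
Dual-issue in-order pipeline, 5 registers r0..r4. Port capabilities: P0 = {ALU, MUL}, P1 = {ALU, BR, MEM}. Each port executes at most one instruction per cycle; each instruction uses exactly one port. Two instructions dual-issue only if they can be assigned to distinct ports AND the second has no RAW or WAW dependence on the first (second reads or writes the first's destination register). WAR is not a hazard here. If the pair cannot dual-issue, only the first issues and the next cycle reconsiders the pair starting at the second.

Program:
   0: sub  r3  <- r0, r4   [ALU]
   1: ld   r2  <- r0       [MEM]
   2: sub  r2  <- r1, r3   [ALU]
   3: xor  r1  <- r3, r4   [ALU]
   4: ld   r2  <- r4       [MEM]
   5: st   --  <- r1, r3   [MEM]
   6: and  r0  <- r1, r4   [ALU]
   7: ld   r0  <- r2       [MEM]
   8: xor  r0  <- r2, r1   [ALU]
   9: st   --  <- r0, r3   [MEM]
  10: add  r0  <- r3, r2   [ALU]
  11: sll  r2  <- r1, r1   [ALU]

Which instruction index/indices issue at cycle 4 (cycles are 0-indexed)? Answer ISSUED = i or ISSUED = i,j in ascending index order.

ISSUED = 7

[0] i0,i1  sub.ALU ld.MEM  -- 2-wide
[1] i2,i3  sub.ALU xor.ALU  -- 2-wide
[2] i4  ld.MEM  -- no-port MEM/MEM
[3] i5,i6  st.MEM and.ALU  -- 2-wide
[4] i7  ld.MEM  -- WAW r0
[5] i8  xor.ALU  -- RAW r0
[6] i9,i10  st.MEM add.ALU  -- 2-wide
[7] i11  sll.ALU  -- tail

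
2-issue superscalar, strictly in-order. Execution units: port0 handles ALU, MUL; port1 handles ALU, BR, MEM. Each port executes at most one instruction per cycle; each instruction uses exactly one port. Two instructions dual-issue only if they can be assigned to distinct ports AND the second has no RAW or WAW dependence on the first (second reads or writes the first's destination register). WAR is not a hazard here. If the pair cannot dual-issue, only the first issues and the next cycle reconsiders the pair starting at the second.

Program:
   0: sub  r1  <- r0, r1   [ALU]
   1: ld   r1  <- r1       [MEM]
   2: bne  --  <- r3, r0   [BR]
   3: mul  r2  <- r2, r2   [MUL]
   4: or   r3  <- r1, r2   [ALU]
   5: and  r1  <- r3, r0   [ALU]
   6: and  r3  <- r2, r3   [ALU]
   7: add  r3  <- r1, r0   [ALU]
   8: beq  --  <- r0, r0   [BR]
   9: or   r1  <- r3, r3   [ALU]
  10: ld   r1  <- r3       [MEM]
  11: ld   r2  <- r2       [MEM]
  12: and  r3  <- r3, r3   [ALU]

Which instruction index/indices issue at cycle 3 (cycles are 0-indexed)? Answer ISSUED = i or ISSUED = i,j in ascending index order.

t=0 i0:sub.ALU ; RAW+WAW r1
t=1 i1:ld.MEM ; no-port MEM/BR
t=2 i2+i3:bne.BR+mul.MUL ; 2-wide
t=3 i4:or.ALU ; RAW r3
t=4 i5+i6:and.ALU+and.ALU ; 2-wide
t=5 i7+i8:add.ALU+beq.BR ; 2-wide
t=6 i9:or.ALU ; WAW r1
t=7 i10:ld.MEM ; no-port MEM/MEM
t=8 i11+i12:ld.MEM+and.ALU ; 2-wide

ISSUED = 4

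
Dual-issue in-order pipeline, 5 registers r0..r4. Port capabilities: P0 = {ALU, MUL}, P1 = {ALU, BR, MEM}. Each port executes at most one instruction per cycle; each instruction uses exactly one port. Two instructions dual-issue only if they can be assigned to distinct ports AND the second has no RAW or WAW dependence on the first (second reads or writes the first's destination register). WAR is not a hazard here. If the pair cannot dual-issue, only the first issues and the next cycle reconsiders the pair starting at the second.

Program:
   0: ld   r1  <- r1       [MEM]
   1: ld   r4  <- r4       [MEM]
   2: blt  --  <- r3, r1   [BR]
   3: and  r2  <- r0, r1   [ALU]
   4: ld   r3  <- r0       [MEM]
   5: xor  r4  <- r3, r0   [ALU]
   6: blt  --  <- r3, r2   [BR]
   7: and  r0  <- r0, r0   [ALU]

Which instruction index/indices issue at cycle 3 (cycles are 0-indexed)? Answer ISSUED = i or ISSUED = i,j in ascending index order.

[0] i0  ld.MEM  -- no-port MEM/MEM
[1] i1  ld.MEM  -- no-port MEM/BR
[2] i2+i3  blt.BR and.ALU  -- pair
[3] i4  ld.MEM  -- RAW r3
[4] i5+i6  xor.ALU blt.BR  -- pair
[5] i7  and.ALU  -- tail

ISSUED = 4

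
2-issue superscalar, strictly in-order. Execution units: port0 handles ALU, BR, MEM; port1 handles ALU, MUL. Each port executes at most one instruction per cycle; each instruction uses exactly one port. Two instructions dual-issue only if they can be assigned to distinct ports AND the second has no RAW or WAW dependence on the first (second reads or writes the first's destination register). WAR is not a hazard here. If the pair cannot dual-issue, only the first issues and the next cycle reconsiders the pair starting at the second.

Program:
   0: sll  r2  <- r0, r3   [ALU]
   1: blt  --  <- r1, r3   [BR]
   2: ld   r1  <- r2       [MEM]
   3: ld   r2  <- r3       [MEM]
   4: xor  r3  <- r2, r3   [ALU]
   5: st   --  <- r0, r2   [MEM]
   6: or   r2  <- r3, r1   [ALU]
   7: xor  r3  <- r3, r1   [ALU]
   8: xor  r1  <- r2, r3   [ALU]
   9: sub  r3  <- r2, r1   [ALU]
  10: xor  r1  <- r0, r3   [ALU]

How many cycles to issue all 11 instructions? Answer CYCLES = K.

CYCLES = 8

t=0 i0,i1:sll+blt ; 2-wide
t=1 i2:ld ; no-port MEM/MEM
t=2 i3:ld ; RAW r2
t=3 i4,i5:xor+st ; 2-wide
t=4 i6,i7:or+xor ; 2-wide
t=5 i8:xor ; RAW r1
t=6 i9:sub ; RAW r3
t=7 i10:xor ; tail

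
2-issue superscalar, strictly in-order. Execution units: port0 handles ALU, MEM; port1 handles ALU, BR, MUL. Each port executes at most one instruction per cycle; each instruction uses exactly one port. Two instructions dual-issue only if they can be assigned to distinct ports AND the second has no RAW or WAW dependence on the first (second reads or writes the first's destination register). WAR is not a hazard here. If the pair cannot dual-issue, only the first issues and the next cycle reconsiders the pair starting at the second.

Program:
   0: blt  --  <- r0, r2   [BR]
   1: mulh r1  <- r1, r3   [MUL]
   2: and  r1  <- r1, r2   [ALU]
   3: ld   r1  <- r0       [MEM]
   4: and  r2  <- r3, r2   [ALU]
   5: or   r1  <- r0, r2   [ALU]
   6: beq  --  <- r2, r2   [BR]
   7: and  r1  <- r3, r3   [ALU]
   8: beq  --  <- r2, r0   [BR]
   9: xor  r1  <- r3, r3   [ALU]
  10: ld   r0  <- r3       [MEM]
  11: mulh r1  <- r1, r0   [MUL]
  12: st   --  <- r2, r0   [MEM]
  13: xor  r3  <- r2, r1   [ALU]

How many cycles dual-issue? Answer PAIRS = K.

PAIRS = 5

[0] i0  blt.BR  -- no-port BR/MUL
[1] i1  mulh.MUL  -- RAW+WAW r1
[2] i2  and.ALU  -- WAW r1
[3] i3+i4  ld.MEM;and.ALU  -- pair
[4] i5+i6  or.ALU;beq.BR  -- pair
[5] i7+i8  and.ALU;beq.BR  -- pair
[6] i9+i10  xor.ALU;ld.MEM  -- pair
[7] i11+i12  mulh.MUL;st.MEM  -- pair
[8] i13  xor.ALU  -- tail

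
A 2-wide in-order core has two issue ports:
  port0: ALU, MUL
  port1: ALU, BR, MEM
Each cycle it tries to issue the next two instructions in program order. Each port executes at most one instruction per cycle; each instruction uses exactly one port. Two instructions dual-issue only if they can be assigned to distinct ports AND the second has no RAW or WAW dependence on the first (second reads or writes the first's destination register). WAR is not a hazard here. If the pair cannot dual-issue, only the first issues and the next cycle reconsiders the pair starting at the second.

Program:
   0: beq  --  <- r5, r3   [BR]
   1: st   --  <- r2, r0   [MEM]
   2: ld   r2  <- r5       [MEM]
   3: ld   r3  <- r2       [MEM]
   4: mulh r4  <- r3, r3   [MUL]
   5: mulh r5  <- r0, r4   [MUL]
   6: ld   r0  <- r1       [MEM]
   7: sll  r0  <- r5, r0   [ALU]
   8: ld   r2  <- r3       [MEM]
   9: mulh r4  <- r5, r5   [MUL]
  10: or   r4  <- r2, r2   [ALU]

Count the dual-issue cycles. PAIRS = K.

PAIRS = 2

[0] i0  beq.BR  -- no-port BR/MEM
[1] i1  st.MEM  -- no-port MEM/MEM
[2] i2  ld.MEM  -- no-port MEM/MEM
[3] i3  ld.MEM  -- RAW r3
[4] i4  mulh.MUL  -- no-port MUL/MUL
[5] i5+i6  mulh.MUL/ld.MEM  -- 2-wide
[6] i7+i8  sll.ALU/ld.MEM  -- 2-wide
[7] i9  mulh.MUL  -- WAW r4
[8] i10  or.ALU  -- tail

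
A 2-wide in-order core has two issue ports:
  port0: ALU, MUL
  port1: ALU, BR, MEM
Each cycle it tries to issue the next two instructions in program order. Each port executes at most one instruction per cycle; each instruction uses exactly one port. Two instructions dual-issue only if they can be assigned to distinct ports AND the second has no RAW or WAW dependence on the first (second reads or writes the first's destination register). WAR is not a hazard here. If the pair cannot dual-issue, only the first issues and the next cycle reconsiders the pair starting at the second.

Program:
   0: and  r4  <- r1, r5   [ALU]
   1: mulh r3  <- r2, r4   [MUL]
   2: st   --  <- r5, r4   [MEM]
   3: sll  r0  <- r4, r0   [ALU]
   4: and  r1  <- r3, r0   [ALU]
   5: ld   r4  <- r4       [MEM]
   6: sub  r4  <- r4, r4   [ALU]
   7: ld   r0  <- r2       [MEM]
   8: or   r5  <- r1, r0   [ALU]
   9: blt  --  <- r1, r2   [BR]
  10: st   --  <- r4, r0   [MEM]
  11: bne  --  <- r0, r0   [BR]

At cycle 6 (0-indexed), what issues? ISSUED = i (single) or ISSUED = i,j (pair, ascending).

ISSUED = 10

[0] i0  and  -- RAW r4
[1] i1,i2  mulh/st  -- dual
[2] i3  sll  -- RAW r0
[3] i4,i5  and/ld  -- dual
[4] i6,i7  sub/ld  -- dual
[5] i8,i9  or/blt  -- dual
[6] i10  st  -- no-port MEM/BR
[7] i11  bne  -- tail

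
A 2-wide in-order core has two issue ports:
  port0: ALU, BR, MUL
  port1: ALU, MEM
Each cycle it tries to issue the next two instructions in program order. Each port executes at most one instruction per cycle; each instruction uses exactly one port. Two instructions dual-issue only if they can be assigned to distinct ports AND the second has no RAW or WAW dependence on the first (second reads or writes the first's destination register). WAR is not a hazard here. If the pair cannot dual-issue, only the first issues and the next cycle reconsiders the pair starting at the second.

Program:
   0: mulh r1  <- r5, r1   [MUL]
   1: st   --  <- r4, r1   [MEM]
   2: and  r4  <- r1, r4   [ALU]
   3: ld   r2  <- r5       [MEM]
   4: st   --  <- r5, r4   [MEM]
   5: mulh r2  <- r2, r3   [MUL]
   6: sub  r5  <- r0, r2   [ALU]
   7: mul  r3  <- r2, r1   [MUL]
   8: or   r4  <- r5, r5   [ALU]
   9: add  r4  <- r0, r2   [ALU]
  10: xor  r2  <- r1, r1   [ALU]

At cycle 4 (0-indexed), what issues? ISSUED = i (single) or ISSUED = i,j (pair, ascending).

ISSUED = 6,7

  cy0 -> i0 (mulh.MUL) RAW r1
  cy1 -> i1&i2 (st.MEM+and.ALU) dual
  cy2 -> i3 (ld.MEM) no-port MEM/MEM
  cy3 -> i4&i5 (st.MEM+mulh.MUL) dual
  cy4 -> i6&i7 (sub.ALU+mul.MUL) dual
  cy5 -> i8 (or.ALU) WAW r4
  cy6 -> i9&i10 (add.ALU+xor.ALU) dual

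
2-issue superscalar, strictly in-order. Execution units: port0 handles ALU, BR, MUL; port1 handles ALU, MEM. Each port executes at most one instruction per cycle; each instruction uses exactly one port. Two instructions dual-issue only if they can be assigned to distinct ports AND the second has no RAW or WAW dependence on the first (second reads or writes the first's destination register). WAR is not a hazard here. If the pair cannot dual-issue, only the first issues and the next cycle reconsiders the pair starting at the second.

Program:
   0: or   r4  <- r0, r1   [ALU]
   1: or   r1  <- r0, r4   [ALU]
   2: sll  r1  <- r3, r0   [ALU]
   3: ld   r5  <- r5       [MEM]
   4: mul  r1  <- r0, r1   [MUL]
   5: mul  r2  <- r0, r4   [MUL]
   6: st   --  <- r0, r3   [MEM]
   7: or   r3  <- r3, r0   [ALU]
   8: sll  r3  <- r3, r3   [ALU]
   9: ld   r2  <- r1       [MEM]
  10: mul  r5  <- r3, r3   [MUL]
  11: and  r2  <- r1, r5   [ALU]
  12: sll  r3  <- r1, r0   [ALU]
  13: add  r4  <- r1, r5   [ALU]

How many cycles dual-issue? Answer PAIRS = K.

  cy0 -> i0 (or.ALU) RAW r4
  cy1 -> i1 (or.ALU) WAW r1
  cy2 -> i2+i3 (sll.ALU;ld.MEM) 2-wide
  cy3 -> i4 (mul.MUL) no-port MUL/MUL
  cy4 -> i5+i6 (mul.MUL;st.MEM) 2-wide
  cy5 -> i7 (or.ALU) RAW+WAW r3
  cy6 -> i8+i9 (sll.ALU;ld.MEM) 2-wide
  cy7 -> i10 (mul.MUL) RAW r5
  cy8 -> i11+i12 (and.ALU;sll.ALU) 2-wide
  cy9 -> i13 (add.ALU) tail

PAIRS = 4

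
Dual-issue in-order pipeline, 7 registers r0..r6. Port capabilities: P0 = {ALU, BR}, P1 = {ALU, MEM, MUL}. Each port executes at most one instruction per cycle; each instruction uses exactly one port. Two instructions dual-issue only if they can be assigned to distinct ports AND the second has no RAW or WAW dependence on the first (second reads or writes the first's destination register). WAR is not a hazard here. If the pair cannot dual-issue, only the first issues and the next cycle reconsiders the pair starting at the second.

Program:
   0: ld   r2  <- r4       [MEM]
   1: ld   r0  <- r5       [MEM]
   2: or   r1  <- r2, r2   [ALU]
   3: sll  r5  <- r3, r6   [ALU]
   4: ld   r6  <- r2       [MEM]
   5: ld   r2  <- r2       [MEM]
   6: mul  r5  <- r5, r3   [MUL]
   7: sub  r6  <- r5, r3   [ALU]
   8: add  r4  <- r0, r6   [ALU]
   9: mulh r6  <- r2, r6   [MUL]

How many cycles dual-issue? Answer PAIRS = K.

PAIRS = 3

0. ld.MEM @i0  | no-port MEM/MEM
1. ld.MEM or.ALU @i1&i2  | pair
2. sll.ALU ld.MEM @i3&i4  | pair
3. ld.MEM @i5  | no-port MEM/MUL
4. mul.MUL @i6  | RAW r5
5. sub.ALU @i7  | RAW r6
6. add.ALU mulh.MUL @i8&i9  | pair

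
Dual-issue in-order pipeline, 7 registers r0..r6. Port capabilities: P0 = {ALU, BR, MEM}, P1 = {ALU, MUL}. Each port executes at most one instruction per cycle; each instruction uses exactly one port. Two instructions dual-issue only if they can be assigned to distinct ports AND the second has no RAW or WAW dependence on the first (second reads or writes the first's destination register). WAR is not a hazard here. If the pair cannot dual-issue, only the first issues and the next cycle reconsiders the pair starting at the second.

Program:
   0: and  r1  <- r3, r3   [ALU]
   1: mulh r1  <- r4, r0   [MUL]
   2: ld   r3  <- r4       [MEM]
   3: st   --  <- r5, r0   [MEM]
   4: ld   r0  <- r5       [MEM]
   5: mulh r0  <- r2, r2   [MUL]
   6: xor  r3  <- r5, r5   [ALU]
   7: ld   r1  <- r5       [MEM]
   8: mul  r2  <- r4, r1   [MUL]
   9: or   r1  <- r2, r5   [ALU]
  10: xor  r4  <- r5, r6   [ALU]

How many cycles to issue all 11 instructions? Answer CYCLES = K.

t=0 i0:and ; WAW r1
t=1 i1,i2:mulh+ld ; pair
t=2 i3:st ; no-port MEM/MEM
t=3 i4:ld ; WAW r0
t=4 i5,i6:mulh+xor ; pair
t=5 i7:ld ; RAW r1
t=6 i8:mul ; RAW r2
t=7 i9,i10:or+xor ; pair

CYCLES = 8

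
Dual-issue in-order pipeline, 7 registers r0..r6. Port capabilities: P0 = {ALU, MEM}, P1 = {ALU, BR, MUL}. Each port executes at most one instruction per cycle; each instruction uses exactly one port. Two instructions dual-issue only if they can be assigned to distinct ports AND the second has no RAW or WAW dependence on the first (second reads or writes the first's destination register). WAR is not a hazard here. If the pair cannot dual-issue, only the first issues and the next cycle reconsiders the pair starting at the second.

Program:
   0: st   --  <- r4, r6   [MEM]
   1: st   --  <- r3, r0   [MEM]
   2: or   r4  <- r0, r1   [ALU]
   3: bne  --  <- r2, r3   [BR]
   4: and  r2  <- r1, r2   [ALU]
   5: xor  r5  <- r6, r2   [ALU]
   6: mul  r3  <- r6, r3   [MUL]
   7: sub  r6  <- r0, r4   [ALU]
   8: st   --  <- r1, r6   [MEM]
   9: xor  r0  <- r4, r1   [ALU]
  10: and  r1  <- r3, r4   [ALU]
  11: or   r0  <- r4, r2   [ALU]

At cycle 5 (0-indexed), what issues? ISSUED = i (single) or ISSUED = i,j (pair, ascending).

#0 head=0: st.MEM i0 no-port MEM/MEM
#1 head=1: st.MEM or.ALU i1+i2 dual
#2 head=3: bne.BR and.ALU i3+i4 dual
#3 head=5: xor.ALU mul.MUL i5+i6 dual
#4 head=7: sub.ALU i7 RAW r6
#5 head=8: st.MEM xor.ALU i8+i9 dual
#6 head=10: and.ALU or.ALU i10+i11 dual

ISSUED = 8,9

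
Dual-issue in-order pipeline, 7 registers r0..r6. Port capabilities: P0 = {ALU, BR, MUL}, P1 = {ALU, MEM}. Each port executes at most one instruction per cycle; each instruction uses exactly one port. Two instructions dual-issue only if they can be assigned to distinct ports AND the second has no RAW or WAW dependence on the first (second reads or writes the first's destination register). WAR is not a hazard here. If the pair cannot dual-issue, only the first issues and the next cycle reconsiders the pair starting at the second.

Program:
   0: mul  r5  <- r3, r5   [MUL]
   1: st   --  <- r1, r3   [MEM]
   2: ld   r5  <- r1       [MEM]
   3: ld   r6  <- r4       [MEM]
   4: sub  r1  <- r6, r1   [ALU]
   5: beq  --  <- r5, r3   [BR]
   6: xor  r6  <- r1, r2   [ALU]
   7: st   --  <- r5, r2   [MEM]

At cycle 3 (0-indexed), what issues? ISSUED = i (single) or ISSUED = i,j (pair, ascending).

ISSUED = 4,5

t=0 i0+i1:mul.MUL/st.MEM ; pair
t=1 i2:ld.MEM ; no-port MEM/MEM
t=2 i3:ld.MEM ; RAW r6
t=3 i4+i5:sub.ALU/beq.BR ; pair
t=4 i6+i7:xor.ALU/st.MEM ; pair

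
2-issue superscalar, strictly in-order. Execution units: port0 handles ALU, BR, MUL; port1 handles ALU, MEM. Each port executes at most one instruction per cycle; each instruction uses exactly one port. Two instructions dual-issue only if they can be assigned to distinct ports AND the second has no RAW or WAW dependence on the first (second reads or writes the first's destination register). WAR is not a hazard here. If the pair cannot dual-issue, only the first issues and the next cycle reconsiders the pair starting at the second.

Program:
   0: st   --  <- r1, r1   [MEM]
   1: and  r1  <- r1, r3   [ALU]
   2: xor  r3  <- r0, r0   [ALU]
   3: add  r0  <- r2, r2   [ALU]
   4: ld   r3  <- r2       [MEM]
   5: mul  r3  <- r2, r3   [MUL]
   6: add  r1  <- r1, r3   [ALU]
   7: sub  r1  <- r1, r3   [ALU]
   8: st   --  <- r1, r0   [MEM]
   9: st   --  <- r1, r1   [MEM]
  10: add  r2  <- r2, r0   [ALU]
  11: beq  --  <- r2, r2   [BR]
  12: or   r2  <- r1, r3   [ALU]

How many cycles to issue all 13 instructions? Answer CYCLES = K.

[0] i0+i1  st+and  -- dual
[1] i2+i3  xor+add  -- dual
[2] i4  ld  -- RAW+WAW r3
[3] i5  mul  -- RAW r3
[4] i6  add  -- RAW+WAW r1
[5] i7  sub  -- RAW r1
[6] i8  st  -- no-port MEM/MEM
[7] i9+i10  st+add  -- dual
[8] i11+i12  beq+or  -- dual

CYCLES = 9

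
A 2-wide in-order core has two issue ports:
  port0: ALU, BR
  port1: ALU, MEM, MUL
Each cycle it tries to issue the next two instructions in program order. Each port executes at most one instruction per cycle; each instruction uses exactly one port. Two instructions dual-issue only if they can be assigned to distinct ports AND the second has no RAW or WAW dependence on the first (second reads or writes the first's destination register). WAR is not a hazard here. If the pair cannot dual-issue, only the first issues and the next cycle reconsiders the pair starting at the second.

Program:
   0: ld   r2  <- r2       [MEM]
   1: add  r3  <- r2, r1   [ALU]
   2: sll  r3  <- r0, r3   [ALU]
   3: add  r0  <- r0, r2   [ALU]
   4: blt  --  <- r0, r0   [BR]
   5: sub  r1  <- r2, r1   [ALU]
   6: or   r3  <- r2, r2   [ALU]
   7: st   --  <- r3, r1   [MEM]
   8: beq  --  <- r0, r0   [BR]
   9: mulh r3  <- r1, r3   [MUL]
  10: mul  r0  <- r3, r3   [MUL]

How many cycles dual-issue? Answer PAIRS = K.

PAIRS = 3

#0 head=0: ld i0 RAW r2
#1 head=1: add i1 RAW+WAW r3
#2 head=2: sll/add i2&i3 pair
#3 head=4: blt/sub i4&i5 pair
#4 head=6: or i6 RAW r3
#5 head=7: st/beq i7&i8 pair
#6 head=9: mulh i9 no-port MUL/MUL
#7 head=10: mul i10 tail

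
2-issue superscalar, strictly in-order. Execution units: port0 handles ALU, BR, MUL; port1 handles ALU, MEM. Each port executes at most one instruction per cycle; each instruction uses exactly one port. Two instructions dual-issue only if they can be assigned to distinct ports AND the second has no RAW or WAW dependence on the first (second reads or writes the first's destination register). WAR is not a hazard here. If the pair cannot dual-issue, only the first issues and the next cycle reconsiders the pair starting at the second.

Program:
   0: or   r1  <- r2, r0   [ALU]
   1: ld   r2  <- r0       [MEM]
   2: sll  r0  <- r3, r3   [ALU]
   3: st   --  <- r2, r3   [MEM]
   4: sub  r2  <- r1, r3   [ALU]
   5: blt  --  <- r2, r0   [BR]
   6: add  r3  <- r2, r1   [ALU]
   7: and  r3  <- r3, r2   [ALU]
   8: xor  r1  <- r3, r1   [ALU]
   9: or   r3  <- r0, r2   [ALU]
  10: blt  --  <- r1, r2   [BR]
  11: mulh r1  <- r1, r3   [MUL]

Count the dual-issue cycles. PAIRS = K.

PAIRS = 4

  cy0 -> i0,i1 (or.ALU+ld.MEM) pair
  cy1 -> i2,i3 (sll.ALU+st.MEM) pair
  cy2 -> i4 (sub.ALU) RAW r2
  cy3 -> i5,i6 (blt.BR+add.ALU) pair
  cy4 -> i7 (and.ALU) RAW r3
  cy5 -> i8,i9 (xor.ALU+or.ALU) pair
  cy6 -> i10 (blt.BR) no-port BR/MUL
  cy7 -> i11 (mulh.MUL) tail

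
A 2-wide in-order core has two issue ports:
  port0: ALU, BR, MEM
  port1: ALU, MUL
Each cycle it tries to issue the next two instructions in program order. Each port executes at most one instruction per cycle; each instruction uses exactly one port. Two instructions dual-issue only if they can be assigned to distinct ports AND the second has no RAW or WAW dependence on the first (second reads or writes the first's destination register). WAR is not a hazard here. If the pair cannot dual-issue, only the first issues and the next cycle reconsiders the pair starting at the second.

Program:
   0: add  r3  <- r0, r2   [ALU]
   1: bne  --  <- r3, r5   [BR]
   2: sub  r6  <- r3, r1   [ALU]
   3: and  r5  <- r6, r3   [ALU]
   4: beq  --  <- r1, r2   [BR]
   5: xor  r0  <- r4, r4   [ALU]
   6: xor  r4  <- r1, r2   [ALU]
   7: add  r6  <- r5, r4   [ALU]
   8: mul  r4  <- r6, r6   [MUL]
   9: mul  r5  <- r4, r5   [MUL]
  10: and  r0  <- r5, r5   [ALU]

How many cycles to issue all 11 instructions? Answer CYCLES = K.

#0 head=0: add.ALU i0 RAW r3
#1 head=1: bne.BR;sub.ALU i1&i2 dual
#2 head=3: and.ALU;beq.BR i3&i4 dual
#3 head=5: xor.ALU;xor.ALU i5&i6 dual
#4 head=7: add.ALU i7 RAW r6
#5 head=8: mul.MUL i8 no-port MUL/MUL
#6 head=9: mul.MUL i9 RAW r5
#7 head=10: and.ALU i10 tail

CYCLES = 8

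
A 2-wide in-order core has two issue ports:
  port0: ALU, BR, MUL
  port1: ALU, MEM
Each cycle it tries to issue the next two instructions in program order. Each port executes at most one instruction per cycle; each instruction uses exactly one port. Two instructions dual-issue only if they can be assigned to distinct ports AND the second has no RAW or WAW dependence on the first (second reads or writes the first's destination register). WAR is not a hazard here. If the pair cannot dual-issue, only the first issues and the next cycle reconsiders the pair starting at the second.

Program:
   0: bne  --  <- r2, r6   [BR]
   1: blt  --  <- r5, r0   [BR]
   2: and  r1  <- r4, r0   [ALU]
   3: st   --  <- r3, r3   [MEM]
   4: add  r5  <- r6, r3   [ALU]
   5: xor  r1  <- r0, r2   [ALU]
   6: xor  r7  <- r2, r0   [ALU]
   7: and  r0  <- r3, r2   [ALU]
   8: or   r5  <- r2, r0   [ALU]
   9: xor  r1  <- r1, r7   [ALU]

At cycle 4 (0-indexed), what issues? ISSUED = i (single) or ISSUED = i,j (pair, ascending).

ISSUED = 7

[0] i0  bne  -- no-port BR/BR
[1] i1/i2  blt+and  -- dual
[2] i3/i4  st+add  -- dual
[3] i5/i6  xor+xor  -- dual
[4] i7  and  -- RAW r0
[5] i8/i9  or+xor  -- dual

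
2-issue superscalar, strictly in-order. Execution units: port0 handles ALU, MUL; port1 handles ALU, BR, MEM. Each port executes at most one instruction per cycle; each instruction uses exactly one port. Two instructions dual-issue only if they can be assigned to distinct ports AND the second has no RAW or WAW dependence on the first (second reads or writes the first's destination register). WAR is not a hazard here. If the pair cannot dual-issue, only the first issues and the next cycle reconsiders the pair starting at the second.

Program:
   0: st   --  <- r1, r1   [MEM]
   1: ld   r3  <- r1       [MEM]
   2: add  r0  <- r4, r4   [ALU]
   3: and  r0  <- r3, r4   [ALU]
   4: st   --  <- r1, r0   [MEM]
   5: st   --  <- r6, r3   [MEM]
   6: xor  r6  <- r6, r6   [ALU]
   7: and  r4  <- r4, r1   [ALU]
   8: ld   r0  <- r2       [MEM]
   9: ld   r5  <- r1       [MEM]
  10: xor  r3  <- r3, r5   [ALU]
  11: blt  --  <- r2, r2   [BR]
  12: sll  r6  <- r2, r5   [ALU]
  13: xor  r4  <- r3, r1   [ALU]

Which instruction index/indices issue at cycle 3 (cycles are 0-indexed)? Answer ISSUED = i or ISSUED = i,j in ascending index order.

#0 head=0: st.MEM i0 no-port MEM/MEM
#1 head=1: ld.MEM+add.ALU i1&i2 pair
#2 head=3: and.ALU i3 RAW r0
#3 head=4: st.MEM i4 no-port MEM/MEM
#4 head=5: st.MEM+xor.ALU i5&i6 pair
#5 head=7: and.ALU+ld.MEM i7&i8 pair
#6 head=9: ld.MEM i9 RAW r5
#7 head=10: xor.ALU+blt.BR i10&i11 pair
#8 head=12: sll.ALU+xor.ALU i12&i13 pair

ISSUED = 4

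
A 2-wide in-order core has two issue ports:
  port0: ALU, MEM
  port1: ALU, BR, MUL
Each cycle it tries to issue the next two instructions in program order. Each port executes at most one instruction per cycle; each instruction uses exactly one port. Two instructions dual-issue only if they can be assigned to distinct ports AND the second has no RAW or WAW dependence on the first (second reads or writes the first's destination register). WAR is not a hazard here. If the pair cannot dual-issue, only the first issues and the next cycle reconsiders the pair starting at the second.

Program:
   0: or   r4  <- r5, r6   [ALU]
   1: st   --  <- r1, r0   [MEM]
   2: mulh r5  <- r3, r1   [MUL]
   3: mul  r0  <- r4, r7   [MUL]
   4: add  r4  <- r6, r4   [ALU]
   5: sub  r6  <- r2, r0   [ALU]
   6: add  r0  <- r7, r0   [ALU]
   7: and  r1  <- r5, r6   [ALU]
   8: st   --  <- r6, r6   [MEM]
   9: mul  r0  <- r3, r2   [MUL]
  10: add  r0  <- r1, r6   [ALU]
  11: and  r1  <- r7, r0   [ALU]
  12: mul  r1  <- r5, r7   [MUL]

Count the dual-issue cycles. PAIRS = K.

0. or+st @i0&i1  | 2-wide
1. mulh @i2  | no-port MUL/MUL
2. mul+add @i3&i4  | 2-wide
3. sub+add @i5&i6  | 2-wide
4. and+st @i7&i8  | 2-wide
5. mul @i9  | WAW r0
6. add @i10  | RAW r0
7. and @i11  | WAW r1
8. mul @i12  | tail

PAIRS = 4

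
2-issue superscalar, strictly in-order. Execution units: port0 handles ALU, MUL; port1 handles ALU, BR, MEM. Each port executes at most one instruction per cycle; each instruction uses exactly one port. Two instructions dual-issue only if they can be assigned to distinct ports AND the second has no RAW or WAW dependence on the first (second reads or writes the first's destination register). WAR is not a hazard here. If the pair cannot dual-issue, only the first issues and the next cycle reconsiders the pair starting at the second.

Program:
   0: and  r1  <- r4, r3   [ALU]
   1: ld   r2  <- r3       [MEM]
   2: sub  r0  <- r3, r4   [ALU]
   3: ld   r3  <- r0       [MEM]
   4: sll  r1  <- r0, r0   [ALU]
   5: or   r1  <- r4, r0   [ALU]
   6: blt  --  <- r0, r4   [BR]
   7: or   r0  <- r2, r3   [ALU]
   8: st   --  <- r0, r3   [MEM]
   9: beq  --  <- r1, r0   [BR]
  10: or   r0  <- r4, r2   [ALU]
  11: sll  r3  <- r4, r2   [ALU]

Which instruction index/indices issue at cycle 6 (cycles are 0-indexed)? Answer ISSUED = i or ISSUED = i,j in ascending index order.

ISSUED = 9,10

t=0 i0,i1:and.ALU+ld.MEM ; dual
t=1 i2:sub.ALU ; RAW r0
t=2 i3,i4:ld.MEM+sll.ALU ; dual
t=3 i5,i6:or.ALU+blt.BR ; dual
t=4 i7:or.ALU ; RAW r0
t=5 i8:st.MEM ; no-port MEM/BR
t=6 i9,i10:beq.BR+or.ALU ; dual
t=7 i11:sll.ALU ; tail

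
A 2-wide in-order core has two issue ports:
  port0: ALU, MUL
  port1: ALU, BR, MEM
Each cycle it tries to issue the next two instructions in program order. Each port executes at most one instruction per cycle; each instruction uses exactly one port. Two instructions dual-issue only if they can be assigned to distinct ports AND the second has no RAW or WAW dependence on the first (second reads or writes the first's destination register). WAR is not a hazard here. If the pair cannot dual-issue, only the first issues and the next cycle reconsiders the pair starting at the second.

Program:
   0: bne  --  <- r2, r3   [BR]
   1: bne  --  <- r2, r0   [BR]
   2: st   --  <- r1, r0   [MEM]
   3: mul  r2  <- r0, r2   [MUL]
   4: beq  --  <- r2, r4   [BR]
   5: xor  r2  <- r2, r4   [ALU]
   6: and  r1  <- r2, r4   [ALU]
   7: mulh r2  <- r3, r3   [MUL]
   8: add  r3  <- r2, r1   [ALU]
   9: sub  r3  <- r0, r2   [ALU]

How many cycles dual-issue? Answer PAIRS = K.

PAIRS = 3

c0: i0 bne  no-port BR/BR
c1: i1 bne  no-port BR/MEM
c2: i2+i3 st/mul  dual
c3: i4+i5 beq/xor  dual
c4: i6+i7 and/mulh  dual
c5: i8 add  WAW r3
c6: i9 sub  tail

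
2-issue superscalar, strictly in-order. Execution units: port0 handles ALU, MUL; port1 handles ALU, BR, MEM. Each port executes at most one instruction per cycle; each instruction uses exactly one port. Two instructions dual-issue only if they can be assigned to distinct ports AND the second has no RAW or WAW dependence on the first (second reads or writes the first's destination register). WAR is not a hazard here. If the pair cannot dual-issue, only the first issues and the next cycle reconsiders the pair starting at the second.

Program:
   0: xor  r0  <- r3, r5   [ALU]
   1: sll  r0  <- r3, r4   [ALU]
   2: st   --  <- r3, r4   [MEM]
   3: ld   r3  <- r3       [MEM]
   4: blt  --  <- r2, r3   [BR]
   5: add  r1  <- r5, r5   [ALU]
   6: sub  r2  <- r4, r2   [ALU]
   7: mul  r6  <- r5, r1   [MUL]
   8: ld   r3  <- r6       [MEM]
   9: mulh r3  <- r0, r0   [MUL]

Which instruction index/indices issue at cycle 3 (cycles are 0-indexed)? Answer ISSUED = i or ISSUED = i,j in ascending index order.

#0 head=0: xor.ALU i0 WAW r0
#1 head=1: sll.ALU+st.MEM i1+i2 pair
#2 head=3: ld.MEM i3 no-port MEM/BR
#3 head=4: blt.BR+add.ALU i4+i5 pair
#4 head=6: sub.ALU+mul.MUL i6+i7 pair
#5 head=8: ld.MEM i8 WAW r3
#6 head=9: mulh.MUL i9 tail

ISSUED = 4,5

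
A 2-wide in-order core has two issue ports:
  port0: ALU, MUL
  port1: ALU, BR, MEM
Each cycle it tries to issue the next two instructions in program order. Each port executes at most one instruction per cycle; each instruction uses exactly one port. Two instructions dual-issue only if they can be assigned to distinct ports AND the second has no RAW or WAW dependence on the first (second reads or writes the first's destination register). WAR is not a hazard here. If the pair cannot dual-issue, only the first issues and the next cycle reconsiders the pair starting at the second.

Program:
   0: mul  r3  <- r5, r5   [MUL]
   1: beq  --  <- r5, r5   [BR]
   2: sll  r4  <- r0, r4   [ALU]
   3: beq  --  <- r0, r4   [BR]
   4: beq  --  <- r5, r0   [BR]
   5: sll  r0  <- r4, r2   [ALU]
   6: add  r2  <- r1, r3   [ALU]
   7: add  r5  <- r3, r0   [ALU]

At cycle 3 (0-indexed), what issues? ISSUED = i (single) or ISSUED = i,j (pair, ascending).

t=0 i0/i1:mul/beq ; dual
t=1 i2:sll ; RAW r4
t=2 i3:beq ; no-port BR/BR
t=3 i4/i5:beq/sll ; dual
t=4 i6/i7:add/add ; dual

ISSUED = 4,5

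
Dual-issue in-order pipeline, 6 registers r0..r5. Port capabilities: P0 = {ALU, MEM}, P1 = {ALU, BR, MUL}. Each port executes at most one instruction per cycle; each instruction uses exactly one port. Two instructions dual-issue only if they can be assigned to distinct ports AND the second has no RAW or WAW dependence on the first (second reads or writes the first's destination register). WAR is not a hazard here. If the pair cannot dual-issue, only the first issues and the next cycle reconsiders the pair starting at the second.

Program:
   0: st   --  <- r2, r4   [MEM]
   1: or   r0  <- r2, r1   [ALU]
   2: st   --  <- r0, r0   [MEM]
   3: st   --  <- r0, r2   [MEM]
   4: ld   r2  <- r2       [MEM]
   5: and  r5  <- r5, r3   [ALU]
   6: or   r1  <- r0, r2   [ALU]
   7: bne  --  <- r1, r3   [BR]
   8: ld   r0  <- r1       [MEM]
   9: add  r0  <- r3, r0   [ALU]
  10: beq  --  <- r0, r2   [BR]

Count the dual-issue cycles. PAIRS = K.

PAIRS = 3

  cy0 -> i0+i1 (st.MEM;or.ALU) pair
  cy1 -> i2 (st.MEM) no-port MEM/MEM
  cy2 -> i3 (st.MEM) no-port MEM/MEM
  cy3 -> i4+i5 (ld.MEM;and.ALU) pair
  cy4 -> i6 (or.ALU) RAW r1
  cy5 -> i7+i8 (bne.BR;ld.MEM) pair
  cy6 -> i9 (add.ALU) RAW r0
  cy7 -> i10 (beq.BR) tail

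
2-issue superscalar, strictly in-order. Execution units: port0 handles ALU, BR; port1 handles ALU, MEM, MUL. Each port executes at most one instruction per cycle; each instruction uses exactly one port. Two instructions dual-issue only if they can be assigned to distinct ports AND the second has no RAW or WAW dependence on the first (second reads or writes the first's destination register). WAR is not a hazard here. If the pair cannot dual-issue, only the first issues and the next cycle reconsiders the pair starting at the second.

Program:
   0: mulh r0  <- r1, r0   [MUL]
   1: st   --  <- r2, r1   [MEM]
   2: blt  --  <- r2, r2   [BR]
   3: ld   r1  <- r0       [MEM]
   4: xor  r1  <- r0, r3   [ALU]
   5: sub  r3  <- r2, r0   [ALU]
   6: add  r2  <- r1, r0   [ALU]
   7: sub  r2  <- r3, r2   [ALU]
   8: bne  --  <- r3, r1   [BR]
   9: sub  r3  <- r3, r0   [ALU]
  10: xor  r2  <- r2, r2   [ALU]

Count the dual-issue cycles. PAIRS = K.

0. mulh.MUL @i0  | no-port MUL/MEM
1. st.MEM/blt.BR @i1,i2  | pair
2. ld.MEM @i3  | WAW r1
3. xor.ALU/sub.ALU @i4,i5  | pair
4. add.ALU @i6  | RAW+WAW r2
5. sub.ALU/bne.BR @i7,i8  | pair
6. sub.ALU/xor.ALU @i9,i10  | pair

PAIRS = 4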